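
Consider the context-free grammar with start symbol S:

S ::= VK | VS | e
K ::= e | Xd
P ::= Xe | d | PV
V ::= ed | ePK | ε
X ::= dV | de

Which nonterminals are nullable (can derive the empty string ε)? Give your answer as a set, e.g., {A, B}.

{V}

Directly nullable (have an ε-rule): {V}.
Not nullable: K, P, S, X — each has a terminal in every rule's right-hand side or depends on a non-nullable symbol.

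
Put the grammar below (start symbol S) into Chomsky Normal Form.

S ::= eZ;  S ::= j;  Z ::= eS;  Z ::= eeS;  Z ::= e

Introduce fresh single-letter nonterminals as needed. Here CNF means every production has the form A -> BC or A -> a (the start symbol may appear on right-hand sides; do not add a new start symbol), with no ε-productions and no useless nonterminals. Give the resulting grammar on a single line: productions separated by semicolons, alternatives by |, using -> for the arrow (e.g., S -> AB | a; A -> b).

S -> j | AZ; A -> e; B -> AS; Z -> e | AB | AS

No ε-productions.
No unit productions to eliminate.
TERM: introduce A -> e and substitute in every rule of length ≥2.
BIN: Z -> AAS becomes Z -> AB, B -> AS.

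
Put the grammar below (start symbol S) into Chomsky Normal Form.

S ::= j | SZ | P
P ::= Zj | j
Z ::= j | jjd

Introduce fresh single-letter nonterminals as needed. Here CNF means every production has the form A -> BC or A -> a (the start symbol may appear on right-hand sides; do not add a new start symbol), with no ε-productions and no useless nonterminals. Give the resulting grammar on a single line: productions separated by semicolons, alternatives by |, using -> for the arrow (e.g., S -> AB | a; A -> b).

S -> j | SZ | ZA; A -> j; B -> d; C -> AB; Z -> j | AC

No ε-productions.
After unit-elimination: S -> j | SZ | Zj; P -> j | Zj; Z -> j | jjd.
TERM: introduce B -> d, A -> j and substitute in every rule of length ≥2.
BIN: Z -> AAB becomes Z -> AC, C -> AB.
Drop unreachable/unproductive: P.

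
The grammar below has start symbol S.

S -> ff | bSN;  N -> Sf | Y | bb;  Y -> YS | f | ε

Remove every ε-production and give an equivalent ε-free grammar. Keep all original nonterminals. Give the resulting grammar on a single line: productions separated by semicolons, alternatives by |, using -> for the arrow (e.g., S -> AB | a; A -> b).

Nullable set: {N, Y}.
S -> bSN: N nullable, giving bS | bSN.
N -> Y: Y nullable, giving Y.
Drop Y -> ε.
Y -> YS: Y nullable, giving S | YS.
Unchanged (no nullable symbols): S -> ff; N -> Sf; N -> bb; Y -> f.

S -> bS | ff | bSN; N -> Y | Sf | bb; Y -> S | f | YS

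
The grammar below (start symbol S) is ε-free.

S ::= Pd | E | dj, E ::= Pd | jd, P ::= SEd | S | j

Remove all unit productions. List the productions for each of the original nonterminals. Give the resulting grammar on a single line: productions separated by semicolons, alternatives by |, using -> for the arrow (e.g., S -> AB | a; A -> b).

S -> Pd | dj | jd; E -> Pd | jd; P -> j | Pd | dj | jd | SEd

Unit productions: P->S, S->E.
Unit pairs (A ⇒* B via units): (P,E), (P,S), (S,E).
S: inherits non-unit rules of {E, S} → Pd | dj | jd.
E: inherits non-unit rules of {E} → Pd | jd.
P: inherits non-unit rules of {E, P, S} → Pd | SEd | dj | j | jd.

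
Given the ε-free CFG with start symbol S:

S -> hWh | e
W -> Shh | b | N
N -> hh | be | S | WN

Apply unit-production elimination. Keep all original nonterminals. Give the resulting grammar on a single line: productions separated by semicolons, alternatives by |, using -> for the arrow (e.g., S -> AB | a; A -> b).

S -> e | hWh; N -> e | WN | be | hh | hWh; W -> b | e | WN | be | hh | Shh | hWh

Unit productions: N->S, W->N.
Unit pairs (A ⇒* B via units): (N,S), (W,N), (W,S).
S: inherits non-unit rules of {S} → e | hWh.
N: inherits non-unit rules of {N, S} → WN | be | e | hWh | hh.
W: inherits non-unit rules of {N, S, W} → Shh | WN | b | be | e | hWh | hh.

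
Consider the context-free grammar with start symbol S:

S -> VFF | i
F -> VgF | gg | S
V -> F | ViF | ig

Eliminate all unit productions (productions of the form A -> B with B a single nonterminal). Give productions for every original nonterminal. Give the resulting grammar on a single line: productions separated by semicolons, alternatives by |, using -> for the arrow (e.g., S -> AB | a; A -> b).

S -> i | VFF; F -> i | gg | VFF | VgF; V -> i | gg | ig | VFF | VgF | ViF

Unit productions: F->S, V->F.
Unit pairs (A ⇒* B via units): (F,S), (V,F), (V,S).
S: inherits non-unit rules of {S} → VFF | i.
F: inherits non-unit rules of {F, S} → VFF | VgF | gg | i.
V: inherits non-unit rules of {F, S, V} → VFF | VgF | ViF | gg | i | ig.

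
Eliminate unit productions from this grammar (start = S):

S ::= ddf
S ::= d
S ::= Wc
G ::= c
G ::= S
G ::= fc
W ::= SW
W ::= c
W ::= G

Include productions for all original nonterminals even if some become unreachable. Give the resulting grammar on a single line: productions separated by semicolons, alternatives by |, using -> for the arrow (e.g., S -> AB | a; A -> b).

S -> d | Wc | ddf; G -> c | d | Wc | fc | ddf; W -> c | d | SW | Wc | fc | ddf

Unit productions: G->S, W->G.
Unit pairs (A ⇒* B via units): (G,S), (W,G), (W,S).
S: inherits non-unit rules of {S} → Wc | d | ddf.
G: inherits non-unit rules of {G, S} → Wc | c | d | ddf | fc.
W: inherits non-unit rules of {G, S, W} → SW | Wc | c | d | ddf | fc.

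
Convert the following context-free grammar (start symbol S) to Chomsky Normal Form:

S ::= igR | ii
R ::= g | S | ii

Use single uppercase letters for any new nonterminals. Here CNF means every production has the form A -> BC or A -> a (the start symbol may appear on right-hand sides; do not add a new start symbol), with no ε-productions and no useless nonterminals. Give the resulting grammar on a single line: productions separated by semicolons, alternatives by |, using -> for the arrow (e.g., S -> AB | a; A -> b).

No ε-productions.
After unit-elimination: S -> ii | igR; R -> g | ii | igR.
TERM: introduce B -> g, A -> i and substitute in every rule of length ≥2.
BIN: R -> ABR becomes R -> AC, C -> BR; S -> ABR becomes S -> AD, D -> BR.

S -> AA | AD; A -> i; B -> g; C -> BR; D -> BR; R -> g | AA | AC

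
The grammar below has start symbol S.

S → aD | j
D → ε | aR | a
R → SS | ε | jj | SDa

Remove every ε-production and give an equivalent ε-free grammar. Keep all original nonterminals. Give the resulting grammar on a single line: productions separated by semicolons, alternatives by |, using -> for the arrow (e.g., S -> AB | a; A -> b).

Nullable set: {D, R}.
S -> aD: D nullable, giving a | aD.
Drop D -> ε.
D -> aR: R nullable, giving a | aR.
Drop R -> ε.
R -> SDa: D nullable, giving SDa | Sa.
Unchanged (no nullable symbols): S -> j; D -> a; R -> SS; R -> jj.

S -> a | j | aD; D -> a | aR; R -> SS | Sa | jj | SDa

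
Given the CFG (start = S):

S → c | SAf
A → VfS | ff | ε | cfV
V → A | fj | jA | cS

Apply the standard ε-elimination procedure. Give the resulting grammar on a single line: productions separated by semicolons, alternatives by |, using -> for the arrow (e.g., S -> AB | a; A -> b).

Nullable set: {A, V}.
S -> SAf: A nullable, giving SAf | Sf.
Drop A -> ε.
A -> VfS: V nullable, giving VfS | fS.
A -> cfV: V nullable, giving cf | cfV.
V -> A: A nullable, giving A.
V -> jA: A nullable, giving j | jA.
Unchanged (no nullable symbols): S -> c; A -> ff; V -> cS; V -> fj.

S -> c | Sf | SAf; A -> cf | fS | ff | VfS | cfV; V -> A | j | cS | fj | jA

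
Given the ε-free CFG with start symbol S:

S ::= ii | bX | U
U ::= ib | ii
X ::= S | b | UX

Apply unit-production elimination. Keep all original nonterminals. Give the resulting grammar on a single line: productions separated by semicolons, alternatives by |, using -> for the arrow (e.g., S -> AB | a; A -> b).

Unit productions: S->U, X->S.
Unit pairs (A ⇒* B via units): (S,U), (X,S), (X,U).
S: inherits non-unit rules of {S, U} → bX | ib | ii.
U: inherits non-unit rules of {U} → ib | ii.
X: inherits non-unit rules of {S, U, X} → UX | b | bX | ib | ii.

S -> bX | ib | ii; U -> ib | ii; X -> b | UX | bX | ib | ii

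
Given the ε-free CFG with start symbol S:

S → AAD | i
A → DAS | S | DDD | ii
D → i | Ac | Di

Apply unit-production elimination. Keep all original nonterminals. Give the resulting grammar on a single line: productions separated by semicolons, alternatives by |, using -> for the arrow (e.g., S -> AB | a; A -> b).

S -> i | AAD; A -> i | ii | AAD | DAS | DDD; D -> i | Ac | Di

Unit productions: A->S.
Unit pairs (A ⇒* B via units): (A,S).
S: inherits non-unit rules of {S} → AAD | i.
A: inherits non-unit rules of {A, S} → AAD | DAS | DDD | i | ii.
D: inherits non-unit rules of {D} → Ac | Di | i.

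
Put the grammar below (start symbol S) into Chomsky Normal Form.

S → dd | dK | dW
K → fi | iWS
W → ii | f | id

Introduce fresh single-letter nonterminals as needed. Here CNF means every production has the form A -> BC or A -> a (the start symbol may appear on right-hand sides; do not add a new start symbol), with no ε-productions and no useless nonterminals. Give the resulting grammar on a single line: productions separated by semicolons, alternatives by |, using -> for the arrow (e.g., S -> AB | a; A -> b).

S -> CC | CK | CW; A -> f; B -> i; C -> d; D -> WS; K -> AB | BD; W -> f | BB | BC

No ε-productions.
No unit productions to eliminate.
TERM: introduce C -> d, A -> f, B -> i and substitute in every rule of length ≥2.
BIN: K -> BWS becomes K -> BD, D -> WS.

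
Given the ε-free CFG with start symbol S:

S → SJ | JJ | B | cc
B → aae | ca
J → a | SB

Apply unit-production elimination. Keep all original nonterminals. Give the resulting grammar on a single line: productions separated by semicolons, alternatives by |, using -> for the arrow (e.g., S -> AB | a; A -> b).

Unit productions: S->B.
Unit pairs (A ⇒* B via units): (S,B).
S: inherits non-unit rules of {B, S} → JJ | SJ | aae | ca | cc.
B: inherits non-unit rules of {B} → aae | ca.
J: inherits non-unit rules of {J} → SB | a.

S -> JJ | SJ | ca | cc | aae; B -> ca | aae; J -> a | SB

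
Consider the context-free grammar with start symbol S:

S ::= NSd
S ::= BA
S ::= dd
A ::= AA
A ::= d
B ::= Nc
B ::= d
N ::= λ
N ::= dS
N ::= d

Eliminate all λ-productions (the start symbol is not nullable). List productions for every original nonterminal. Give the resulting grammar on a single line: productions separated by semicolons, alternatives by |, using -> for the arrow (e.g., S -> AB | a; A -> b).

Nullable set: {N}.
S -> NSd: N nullable, giving NSd | Sd.
B -> Nc: N nullable, giving Nc | c.
Drop N -> λ.
Unchanged (no nullable symbols): S -> BA; S -> dd; A -> AA; A -> d; B -> d; N -> d; N -> dS.

S -> BA | Sd | dd | NSd; A -> d | AA; B -> c | d | Nc; N -> d | dS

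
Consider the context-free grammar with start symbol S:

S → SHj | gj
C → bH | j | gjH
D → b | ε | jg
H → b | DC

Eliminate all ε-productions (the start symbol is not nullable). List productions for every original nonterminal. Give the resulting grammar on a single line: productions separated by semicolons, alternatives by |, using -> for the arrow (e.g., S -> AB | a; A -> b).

Nullable set: {D}.
Drop D -> ε.
H -> DC: D nullable, giving C | DC.
Unchanged (no nullable symbols): S -> SHj; S -> gj; C -> bH; C -> gjH; C -> j; D -> b; D -> jg; H -> b.

S -> gj | SHj; C -> j | bH | gjH; D -> b | jg; H -> C | b | DC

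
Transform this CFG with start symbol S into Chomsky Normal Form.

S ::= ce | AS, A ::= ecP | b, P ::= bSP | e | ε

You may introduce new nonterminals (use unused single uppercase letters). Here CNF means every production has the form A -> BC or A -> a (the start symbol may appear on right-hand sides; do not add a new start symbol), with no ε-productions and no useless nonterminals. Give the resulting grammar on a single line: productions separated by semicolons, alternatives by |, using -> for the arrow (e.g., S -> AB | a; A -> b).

Nullable: {P}; after ε-elimination: S -> AS | ce; A -> b | ec | ecP; P -> e | bS | bSP.
No unit productions to eliminate.
TERM: introduce D -> b, C -> c, B -> e and substitute in every rule of length ≥2.
BIN: A -> BCP becomes A -> BE, E -> CP; P -> DSP becomes P -> DF, F -> SP.

S -> AS | CB; A -> b | BC | BE; B -> e; C -> c; D -> b; E -> CP; F -> SP; P -> e | DF | DS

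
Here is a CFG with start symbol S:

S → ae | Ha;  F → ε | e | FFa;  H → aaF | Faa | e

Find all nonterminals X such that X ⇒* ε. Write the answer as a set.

Directly nullable (have an ε-rule): {F}.
Not nullable: H, S — each has a terminal in every rule's right-hand side or depends on a non-nullable symbol.

{F}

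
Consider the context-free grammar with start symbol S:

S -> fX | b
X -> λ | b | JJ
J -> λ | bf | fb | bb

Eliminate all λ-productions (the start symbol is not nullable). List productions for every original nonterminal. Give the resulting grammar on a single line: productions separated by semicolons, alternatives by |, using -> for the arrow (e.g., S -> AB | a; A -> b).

Nullable set: {J, X}.
S -> fX: X nullable, giving f | fX.
Drop J -> λ.
Drop X -> λ.
X -> JJ: J, J nullable, giving J | JJ.
Unchanged (no nullable symbols): S -> b; J -> bb; J -> bf; J -> fb; X -> b.

S -> b | f | fX; J -> bb | bf | fb; X -> J | b | JJ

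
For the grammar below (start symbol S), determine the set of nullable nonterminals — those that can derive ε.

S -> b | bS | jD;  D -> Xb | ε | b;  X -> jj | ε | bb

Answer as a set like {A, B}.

{D, X}

Directly nullable (have an ε-rule): {D, X}.
Not nullable: S — each has a terminal in every rule's right-hand side or depends on a non-nullable symbol.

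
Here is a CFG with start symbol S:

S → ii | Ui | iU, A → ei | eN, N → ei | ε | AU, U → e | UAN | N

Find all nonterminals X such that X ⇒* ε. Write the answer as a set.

{N, U}

Directly nullable (have an ε-rule): {N}.
U is nullable via U -> N (every symbol on the right is already known nullable).
Not nullable: A, S — each has a terminal in every rule's right-hand side or depends on a non-nullable symbol.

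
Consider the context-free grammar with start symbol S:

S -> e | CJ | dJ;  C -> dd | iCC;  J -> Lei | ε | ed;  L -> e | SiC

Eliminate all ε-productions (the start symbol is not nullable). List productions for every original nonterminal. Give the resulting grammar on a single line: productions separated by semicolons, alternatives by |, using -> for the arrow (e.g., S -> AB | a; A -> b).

Nullable set: {J}.
S -> CJ: J nullable, giving C | CJ.
S -> dJ: J nullable, giving d | dJ.
Drop J -> ε.
Unchanged (no nullable symbols): S -> e; C -> dd; C -> iCC; J -> Lei; J -> ed; L -> SiC; L -> e.

S -> C | d | e | CJ | dJ; C -> dd | iCC; J -> ed | Lei; L -> e | SiC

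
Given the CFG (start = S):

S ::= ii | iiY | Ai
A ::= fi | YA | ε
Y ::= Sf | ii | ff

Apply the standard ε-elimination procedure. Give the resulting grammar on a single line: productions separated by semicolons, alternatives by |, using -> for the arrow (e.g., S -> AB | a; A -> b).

S -> i | Ai | ii | iiY; A -> Y | YA | fi; Y -> Sf | ff | ii

Nullable set: {A}.
S -> Ai: A nullable, giving Ai | i.
Drop A -> ε.
A -> YA: A nullable, giving Y | YA.
Unchanged (no nullable symbols): S -> ii; S -> iiY; A -> fi; Y -> Sf; Y -> ff; Y -> ii.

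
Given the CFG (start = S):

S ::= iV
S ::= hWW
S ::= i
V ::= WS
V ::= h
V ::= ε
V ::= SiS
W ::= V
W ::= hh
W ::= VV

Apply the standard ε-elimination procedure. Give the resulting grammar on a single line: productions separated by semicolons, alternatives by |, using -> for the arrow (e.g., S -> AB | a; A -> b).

S -> h | i | hW | iV | hWW; V -> S | h | WS | SiS; W -> V | VV | hh

Nullable set: {V, W}.
S -> hWW: W, W nullable, giving h | hW | hWW.
S -> iV: V nullable, giving i | iV.
Drop V -> ε.
V -> WS: W nullable, giving S | WS.
W -> V: V nullable, giving V.
W -> VV: V, V nullable, giving V | VV.
Unchanged (no nullable symbols): S -> i; V -> SiS; V -> h; W -> hh.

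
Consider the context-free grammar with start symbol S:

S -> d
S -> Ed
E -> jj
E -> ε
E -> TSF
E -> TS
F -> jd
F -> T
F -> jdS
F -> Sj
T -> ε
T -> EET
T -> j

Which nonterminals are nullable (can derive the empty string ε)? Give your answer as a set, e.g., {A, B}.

{E, F, T}

Directly nullable (have an ε-rule): {E, T}.
F is nullable via F -> T (every symbol on the right is already known nullable).
Not nullable: S — each has a terminal in every rule's right-hand side or depends on a non-nullable symbol.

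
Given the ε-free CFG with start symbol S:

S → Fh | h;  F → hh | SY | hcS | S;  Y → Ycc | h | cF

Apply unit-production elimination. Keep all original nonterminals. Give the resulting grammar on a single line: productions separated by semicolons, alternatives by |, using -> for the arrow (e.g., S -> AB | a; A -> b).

S -> h | Fh; F -> h | Fh | SY | hh | hcS; Y -> h | cF | Ycc

Unit productions: F->S.
Unit pairs (A ⇒* B via units): (F,S).
S: inherits non-unit rules of {S} → Fh | h.
F: inherits non-unit rules of {F, S} → Fh | SY | h | hcS | hh.
Y: inherits non-unit rules of {Y} → Ycc | cF | h.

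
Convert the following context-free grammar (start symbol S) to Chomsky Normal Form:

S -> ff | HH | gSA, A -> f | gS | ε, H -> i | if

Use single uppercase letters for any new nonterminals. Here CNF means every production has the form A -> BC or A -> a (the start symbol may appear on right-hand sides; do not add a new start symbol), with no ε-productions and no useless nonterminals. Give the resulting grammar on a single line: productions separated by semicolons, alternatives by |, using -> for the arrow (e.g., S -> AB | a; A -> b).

Nullable: {A}; after ε-elimination: S -> HH | ff | gS | gSA; A -> f | gS; H -> i | if.
No unit productions to eliminate.
TERM: introduce D -> f, B -> g, C -> i and substitute in every rule of length ≥2.
BIN: S -> BSA becomes S -> BE, E -> SA.

S -> BE | BS | DD | HH; A -> f | BS; B -> g; C -> i; D -> f; E -> SA; H -> i | CD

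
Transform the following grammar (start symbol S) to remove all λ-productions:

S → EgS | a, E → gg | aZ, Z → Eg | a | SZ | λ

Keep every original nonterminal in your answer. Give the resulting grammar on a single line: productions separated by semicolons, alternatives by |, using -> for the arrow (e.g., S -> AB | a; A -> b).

S -> a | EgS; E -> a | aZ | gg; Z -> S | a | Eg | SZ

Nullable set: {Z}.
E -> aZ: Z nullable, giving a | aZ.
Drop Z -> λ.
Z -> SZ: Z nullable, giving S | SZ.
Unchanged (no nullable symbols): S -> EgS; S -> a; E -> gg; Z -> Eg; Z -> a.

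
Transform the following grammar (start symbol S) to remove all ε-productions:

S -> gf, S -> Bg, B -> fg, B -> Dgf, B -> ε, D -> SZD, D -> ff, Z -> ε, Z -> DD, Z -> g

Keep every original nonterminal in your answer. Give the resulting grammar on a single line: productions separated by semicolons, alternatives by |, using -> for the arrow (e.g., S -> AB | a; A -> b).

Nullable set: {B, Z}.
S -> Bg: B nullable, giving Bg | g.
Drop B -> ε.
D -> SZD: Z nullable, giving SD | SZD.
Drop Z -> ε.
Unchanged (no nullable symbols): S -> gf; B -> Dgf; B -> fg; D -> ff; Z -> DD; Z -> g.

S -> g | Bg | gf; B -> fg | Dgf; D -> SD | ff | SZD; Z -> g | DD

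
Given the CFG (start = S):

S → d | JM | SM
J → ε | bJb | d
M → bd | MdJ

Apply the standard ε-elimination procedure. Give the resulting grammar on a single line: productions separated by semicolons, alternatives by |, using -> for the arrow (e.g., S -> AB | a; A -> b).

Nullable set: {J}.
S -> JM: J nullable, giving JM | M.
Drop J -> ε.
J -> bJb: J nullable, giving bJb | bb.
M -> MdJ: J nullable, giving Md | MdJ.
Unchanged (no nullable symbols): S -> SM; S -> d; J -> d; M -> bd.

S -> M | d | JM | SM; J -> d | bb | bJb; M -> Md | bd | MdJ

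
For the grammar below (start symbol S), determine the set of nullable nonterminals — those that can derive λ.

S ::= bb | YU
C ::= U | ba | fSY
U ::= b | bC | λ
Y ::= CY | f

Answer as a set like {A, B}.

Directly nullable (have an ε-rule): {U}.
C is nullable via C -> U (every symbol on the right is already known nullable).
Not nullable: S, Y — each has a terminal in every rule's right-hand side or depends on a non-nullable symbol.

{C, U}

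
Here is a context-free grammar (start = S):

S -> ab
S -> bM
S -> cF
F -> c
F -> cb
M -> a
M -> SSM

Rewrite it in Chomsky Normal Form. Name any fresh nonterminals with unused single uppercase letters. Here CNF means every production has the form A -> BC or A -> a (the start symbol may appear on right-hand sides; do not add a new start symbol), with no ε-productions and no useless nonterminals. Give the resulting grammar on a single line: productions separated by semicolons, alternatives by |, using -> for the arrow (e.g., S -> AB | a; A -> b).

S -> AF | BM | CB; A -> c; B -> b; C -> a; D -> SM; F -> c | AB; M -> a | SD

No ε-productions.
No unit productions to eliminate.
TERM: introduce C -> a, B -> b, A -> c and substitute in every rule of length ≥2.
BIN: M -> SSM becomes M -> SD, D -> SM.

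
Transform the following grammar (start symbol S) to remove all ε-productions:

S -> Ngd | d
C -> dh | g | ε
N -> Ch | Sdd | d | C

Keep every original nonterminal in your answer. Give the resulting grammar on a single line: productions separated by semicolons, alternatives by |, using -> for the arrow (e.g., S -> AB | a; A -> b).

S -> d | gd | Ngd; C -> g | dh; N -> C | d | h | Ch | Sdd

Nullable set: {C, N}.
S -> Ngd: N nullable, giving Ngd | gd.
Drop C -> ε.
N -> C: C nullable, giving C.
N -> Ch: C nullable, giving Ch | h.
Unchanged (no nullable symbols): S -> d; C -> dh; C -> g; N -> Sdd; N -> d.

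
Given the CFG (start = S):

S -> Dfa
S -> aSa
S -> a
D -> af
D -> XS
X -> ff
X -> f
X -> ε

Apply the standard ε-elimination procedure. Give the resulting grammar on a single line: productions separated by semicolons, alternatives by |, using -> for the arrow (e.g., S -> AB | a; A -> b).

Nullable set: {X}.
D -> XS: X nullable, giving S | XS.
Drop X -> ε.
Unchanged (no nullable symbols): S -> Dfa; S -> a; S -> aSa; D -> af; X -> f; X -> ff.

S -> a | Dfa | aSa; D -> S | XS | af; X -> f | ff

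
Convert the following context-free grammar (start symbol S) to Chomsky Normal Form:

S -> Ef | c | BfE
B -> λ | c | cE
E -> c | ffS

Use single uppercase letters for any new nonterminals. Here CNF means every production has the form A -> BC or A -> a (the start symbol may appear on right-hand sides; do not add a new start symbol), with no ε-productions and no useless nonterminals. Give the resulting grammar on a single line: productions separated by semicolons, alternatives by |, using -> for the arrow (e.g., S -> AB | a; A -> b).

Nullable: {B}; after ε-elimination: S -> c | Ef | fE | BfE; B -> c | cE; E -> c | ffS.
No unit productions to eliminate.
TERM: introduce A -> c, C -> f and substitute in every rule of length ≥2.
BIN: E -> CCS becomes E -> CD, D -> CS; S -> BCE becomes S -> BF, F -> CE.

S -> c | BF | CE | EC; A -> c; B -> c | AE; C -> f; D -> CS; E -> c | CD; F -> CE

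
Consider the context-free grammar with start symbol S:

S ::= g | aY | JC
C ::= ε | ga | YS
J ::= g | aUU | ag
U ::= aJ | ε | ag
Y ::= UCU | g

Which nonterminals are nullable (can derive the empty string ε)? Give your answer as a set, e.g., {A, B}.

{C, U, Y}

Directly nullable (have an ε-rule): {C, U}.
Y is nullable via Y -> UCU (every symbol on the right is already known nullable).
Not nullable: J, S — each has a terminal in every rule's right-hand side or depends on a non-nullable symbol.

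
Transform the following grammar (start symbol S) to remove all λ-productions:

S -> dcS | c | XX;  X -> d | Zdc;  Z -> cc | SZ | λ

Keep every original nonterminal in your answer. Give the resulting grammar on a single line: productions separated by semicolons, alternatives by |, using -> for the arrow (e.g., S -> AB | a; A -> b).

S -> c | XX | dcS; X -> d | dc | Zdc; Z -> S | SZ | cc

Nullable set: {Z}.
X -> Zdc: Z nullable, giving Zdc | dc.
Drop Z -> λ.
Z -> SZ: Z nullable, giving S | SZ.
Unchanged (no nullable symbols): S -> XX; S -> c; S -> dcS; X -> d; Z -> cc.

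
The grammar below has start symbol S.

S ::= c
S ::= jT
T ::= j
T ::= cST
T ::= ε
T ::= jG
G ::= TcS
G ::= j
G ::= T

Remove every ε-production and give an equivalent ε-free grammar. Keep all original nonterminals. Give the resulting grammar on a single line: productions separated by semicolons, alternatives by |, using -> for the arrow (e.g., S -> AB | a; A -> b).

Nullable set: {G, T}.
S -> jT: T nullable, giving j | jT.
G -> T: T nullable, giving T.
G -> TcS: T nullable, giving TcS | cS.
Drop T -> ε.
T -> cST: T nullable, giving cS | cST.
T -> jG: G nullable, giving j | jG.
Unchanged (no nullable symbols): S -> c; G -> j; T -> j.

S -> c | j | jT; G -> T | j | cS | TcS; T -> j | cS | jG | cST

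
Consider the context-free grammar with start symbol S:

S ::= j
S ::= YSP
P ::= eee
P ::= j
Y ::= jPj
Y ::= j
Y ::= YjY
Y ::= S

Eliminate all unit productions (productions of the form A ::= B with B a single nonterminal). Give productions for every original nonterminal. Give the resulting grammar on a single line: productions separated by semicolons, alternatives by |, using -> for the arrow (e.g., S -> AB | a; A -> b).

Unit productions: Y->S.
Unit pairs (A ⇒* B via units): (Y,S).
S: inherits non-unit rules of {S} → YSP | j.
P: inherits non-unit rules of {P} → eee | j.
Y: inherits non-unit rules of {S, Y} → YSP | YjY | j | jPj.

S -> j | YSP; P -> j | eee; Y -> j | YSP | YjY | jPj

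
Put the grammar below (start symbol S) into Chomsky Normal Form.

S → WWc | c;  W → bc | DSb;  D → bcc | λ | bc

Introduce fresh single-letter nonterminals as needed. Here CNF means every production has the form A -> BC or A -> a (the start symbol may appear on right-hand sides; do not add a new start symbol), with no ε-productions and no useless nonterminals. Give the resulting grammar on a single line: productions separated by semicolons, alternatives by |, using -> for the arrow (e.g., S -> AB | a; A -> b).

S -> c | WE; A -> b; B -> c; C -> BB; D -> AB | AC; E -> WB; F -> SA; W -> AB | DF | SA

Nullable: {D}; after ε-elimination: S -> c | WWc; D -> bc | bcc; W -> Sb | bc | DSb.
No unit productions to eliminate.
TERM: introduce A -> b, B -> c and substitute in every rule of length ≥2.
BIN: D -> ABB becomes D -> AC, C -> BB; S -> WWB becomes S -> WE, E -> WB; W -> DSA becomes W -> DF, F -> SA.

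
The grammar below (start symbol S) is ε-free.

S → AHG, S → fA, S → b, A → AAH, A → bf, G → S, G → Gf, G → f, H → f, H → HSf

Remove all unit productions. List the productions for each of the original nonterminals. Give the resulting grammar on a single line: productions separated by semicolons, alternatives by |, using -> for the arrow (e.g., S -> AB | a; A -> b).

Unit productions: G->S.
Unit pairs (A ⇒* B via units): (G,S).
S: inherits non-unit rules of {S} → AHG | b | fA.
A: inherits non-unit rules of {A} → AAH | bf.
G: inherits non-unit rules of {G, S} → AHG | Gf | b | f | fA.
H: inherits non-unit rules of {H} → HSf | f.

S -> b | fA | AHG; A -> bf | AAH; G -> b | f | Gf | fA | AHG; H -> f | HSf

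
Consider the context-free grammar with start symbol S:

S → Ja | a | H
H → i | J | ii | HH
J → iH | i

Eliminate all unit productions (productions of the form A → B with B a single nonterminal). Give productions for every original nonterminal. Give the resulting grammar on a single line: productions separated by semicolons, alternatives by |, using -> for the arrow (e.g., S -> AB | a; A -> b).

S -> a | i | HH | Ja | iH | ii; H -> i | HH | iH | ii; J -> i | iH

Unit productions: H->J, S->H.
Unit pairs (A ⇒* B via units): (H,J), (S,H), (S,J).
S: inherits non-unit rules of {H, J, S} → HH | Ja | a | i | iH | ii.
H: inherits non-unit rules of {H, J} → HH | i | iH | ii.
J: inherits non-unit rules of {J} → i | iH.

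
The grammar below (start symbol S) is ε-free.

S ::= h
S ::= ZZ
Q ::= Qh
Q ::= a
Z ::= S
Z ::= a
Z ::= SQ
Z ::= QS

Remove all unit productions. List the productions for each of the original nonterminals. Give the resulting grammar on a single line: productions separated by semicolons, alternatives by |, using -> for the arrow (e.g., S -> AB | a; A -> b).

Unit productions: Z->S.
Unit pairs (A ⇒* B via units): (Z,S).
S: inherits non-unit rules of {S} → ZZ | h.
Q: inherits non-unit rules of {Q} → Qh | a.
Z: inherits non-unit rules of {S, Z} → QS | SQ | ZZ | a | h.

S -> h | ZZ; Q -> a | Qh; Z -> a | h | QS | SQ | ZZ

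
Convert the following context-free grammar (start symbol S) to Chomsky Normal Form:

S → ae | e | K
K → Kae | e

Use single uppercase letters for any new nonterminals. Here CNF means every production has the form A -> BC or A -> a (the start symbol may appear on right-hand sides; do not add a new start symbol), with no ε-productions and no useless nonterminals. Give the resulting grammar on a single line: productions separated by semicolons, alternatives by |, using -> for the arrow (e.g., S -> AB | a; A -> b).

No ε-productions.
After unit-elimination: S -> e | ae | Kae; K -> e | Kae.
TERM: introduce A -> a, B -> e and substitute in every rule of length ≥2.
BIN: K -> KAB becomes K -> KC, C -> AB; S -> KAB becomes S -> KD, D -> AB.

S -> e | AB | KD; A -> a; B -> e; C -> AB; D -> AB; K -> e | KC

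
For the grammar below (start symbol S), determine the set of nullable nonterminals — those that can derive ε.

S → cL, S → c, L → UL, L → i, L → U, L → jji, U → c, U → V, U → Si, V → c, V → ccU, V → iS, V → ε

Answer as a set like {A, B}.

Directly nullable (have an ε-rule): {V}.
U is nullable via U -> V (every symbol on the right is already known nullable).
L is nullable via L -> U (every symbol on the right is already known nullable).
Not nullable: S — each has a terminal in every rule's right-hand side or depends on a non-nullable symbol.

{L, U, V}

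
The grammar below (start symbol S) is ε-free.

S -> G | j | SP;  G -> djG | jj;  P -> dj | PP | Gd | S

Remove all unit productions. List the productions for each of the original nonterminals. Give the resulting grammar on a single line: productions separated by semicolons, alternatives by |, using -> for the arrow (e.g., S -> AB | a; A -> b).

Unit productions: P->S, S->G.
Unit pairs (A ⇒* B via units): (P,G), (P,S), (S,G).
S: inherits non-unit rules of {G, S} → SP | djG | j | jj.
G: inherits non-unit rules of {G} → djG | jj.
P: inherits non-unit rules of {G, P, S} → Gd | PP | SP | dj | djG | j | jj.

S -> j | SP | jj | djG; G -> jj | djG; P -> j | Gd | PP | SP | dj | jj | djG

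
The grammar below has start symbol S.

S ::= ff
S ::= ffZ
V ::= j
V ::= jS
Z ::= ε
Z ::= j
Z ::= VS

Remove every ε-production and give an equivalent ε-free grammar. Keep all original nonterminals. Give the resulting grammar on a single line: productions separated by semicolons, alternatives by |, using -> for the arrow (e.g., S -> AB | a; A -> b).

S -> ff | ffZ; V -> j | jS; Z -> j | VS

Nullable set: {Z}.
S -> ffZ: Z nullable, giving ff | ffZ.
Drop Z -> ε.
Unchanged (no nullable symbols): S -> ff; V -> j; V -> jS; Z -> VS; Z -> j.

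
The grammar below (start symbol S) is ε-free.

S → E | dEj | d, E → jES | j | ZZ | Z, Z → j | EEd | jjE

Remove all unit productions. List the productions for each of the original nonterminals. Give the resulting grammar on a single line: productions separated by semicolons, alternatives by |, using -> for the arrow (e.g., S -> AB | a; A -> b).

S -> d | j | ZZ | EEd | dEj | jES | jjE; E -> j | ZZ | EEd | jES | jjE; Z -> j | EEd | jjE

Unit productions: E->Z, S->E.
Unit pairs (A ⇒* B via units): (E,Z), (S,E), (S,Z).
S: inherits non-unit rules of {E, S, Z} → EEd | ZZ | d | dEj | j | jES | jjE.
E: inherits non-unit rules of {E, Z} → EEd | ZZ | j | jES | jjE.
Z: inherits non-unit rules of {Z} → EEd | j | jjE.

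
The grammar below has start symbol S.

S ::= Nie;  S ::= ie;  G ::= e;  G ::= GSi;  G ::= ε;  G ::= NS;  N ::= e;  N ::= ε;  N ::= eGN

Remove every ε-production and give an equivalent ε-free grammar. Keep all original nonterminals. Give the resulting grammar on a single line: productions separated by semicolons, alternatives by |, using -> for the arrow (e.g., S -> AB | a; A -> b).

S -> ie | Nie; G -> S | e | NS | Si | GSi; N -> e | eG | eN | eGN

Nullable set: {G, N}.
S -> Nie: N nullable, giving Nie | ie.
Drop G -> ε.
G -> GSi: G nullable, giving GSi | Si.
G -> NS: N nullable, giving NS | S.
Drop N -> ε.
N -> eGN: G, N nullable, giving e | eG | eGN | eN.
Unchanged (no nullable symbols): S -> ie; G -> e; N -> e.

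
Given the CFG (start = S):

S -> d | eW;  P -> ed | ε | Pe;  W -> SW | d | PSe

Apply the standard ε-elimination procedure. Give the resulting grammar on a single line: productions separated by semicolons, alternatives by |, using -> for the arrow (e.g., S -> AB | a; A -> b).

S -> d | eW; P -> e | Pe | ed; W -> d | SW | Se | PSe

Nullable set: {P}.
Drop P -> ε.
P -> Pe: P nullable, giving Pe | e.
W -> PSe: P nullable, giving PSe | Se.
Unchanged (no nullable symbols): S -> d; S -> eW; P -> ed; W -> SW; W -> d.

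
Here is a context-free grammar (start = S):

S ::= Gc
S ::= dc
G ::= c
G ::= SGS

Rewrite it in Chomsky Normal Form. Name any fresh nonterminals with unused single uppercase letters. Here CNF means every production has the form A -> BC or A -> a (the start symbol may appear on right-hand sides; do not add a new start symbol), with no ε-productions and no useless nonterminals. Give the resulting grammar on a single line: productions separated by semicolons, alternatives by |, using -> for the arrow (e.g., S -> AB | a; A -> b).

S -> BA | GA; A -> c; B -> d; C -> GS; G -> c | SC

No ε-productions.
No unit productions to eliminate.
TERM: introduce A -> c, B -> d and substitute in every rule of length ≥2.
BIN: G -> SGS becomes G -> SC, C -> GS.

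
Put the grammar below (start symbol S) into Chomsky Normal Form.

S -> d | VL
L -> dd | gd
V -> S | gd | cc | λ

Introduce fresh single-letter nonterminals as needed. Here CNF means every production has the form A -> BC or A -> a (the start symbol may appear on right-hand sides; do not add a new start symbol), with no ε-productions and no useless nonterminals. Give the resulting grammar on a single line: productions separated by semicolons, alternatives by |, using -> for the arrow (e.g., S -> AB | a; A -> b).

S -> d | AA | BA | VL; A -> d; B -> g; C -> c; L -> AA | BA; V -> d | AA | BA | CC | VL

Nullable: {V}; after ε-elimination: S -> L | d | VL; L -> dd | gd; V -> S | cc | gd.
After unit-elimination: S -> d | VL | dd | gd; L -> dd | gd; V -> d | VL | cc | dd | gd.
TERM: introduce C -> c, A -> d, B -> g and substitute in every rule of length ≥2.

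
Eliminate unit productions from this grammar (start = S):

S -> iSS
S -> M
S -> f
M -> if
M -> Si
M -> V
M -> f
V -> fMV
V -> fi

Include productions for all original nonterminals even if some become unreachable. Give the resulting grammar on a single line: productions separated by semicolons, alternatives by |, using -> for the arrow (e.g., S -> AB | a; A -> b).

Unit productions: M->V, S->M.
Unit pairs (A ⇒* B via units): (M,V), (S,M), (S,V).
S: inherits non-unit rules of {M, S, V} → Si | f | fMV | fi | iSS | if.
M: inherits non-unit rules of {M, V} → Si | f | fMV | fi | if.
V: inherits non-unit rules of {V} → fMV | fi.

S -> f | Si | fi | if | fMV | iSS; M -> f | Si | fi | if | fMV; V -> fi | fMV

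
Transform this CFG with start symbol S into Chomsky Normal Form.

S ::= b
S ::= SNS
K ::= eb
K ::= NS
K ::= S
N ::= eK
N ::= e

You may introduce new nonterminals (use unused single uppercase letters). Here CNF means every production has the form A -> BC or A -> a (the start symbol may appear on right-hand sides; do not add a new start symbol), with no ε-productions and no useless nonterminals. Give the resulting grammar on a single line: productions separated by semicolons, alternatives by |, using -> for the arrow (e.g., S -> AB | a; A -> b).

No ε-productions.
After unit-elimination: S -> b | SNS; K -> b | NS | eb | SNS; N -> e | eK.
TERM: introduce B -> b, A -> e and substitute in every rule of length ≥2.
BIN: K -> SNS becomes K -> SC, C -> NS; S -> SNS becomes S -> SD, D -> NS.

S -> b | SD; A -> e; B -> b; C -> NS; D -> NS; K -> b | AB | NS | SC; N -> e | AK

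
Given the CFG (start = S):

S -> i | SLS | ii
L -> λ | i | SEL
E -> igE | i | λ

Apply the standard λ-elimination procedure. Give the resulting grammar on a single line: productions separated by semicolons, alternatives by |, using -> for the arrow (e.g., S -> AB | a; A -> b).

Nullable set: {E, L}.
S -> SLS: L nullable, giving SLS | SS.
Drop E -> λ.
E -> igE: E nullable, giving ig | igE.
Drop L -> λ.
L -> SEL: E, L nullable, giving S | SE | SEL | SL.
Unchanged (no nullable symbols): S -> i; S -> ii; E -> i; L -> i.

S -> i | SS | ii | SLS; E -> i | ig | igE; L -> S | i | SE | SL | SEL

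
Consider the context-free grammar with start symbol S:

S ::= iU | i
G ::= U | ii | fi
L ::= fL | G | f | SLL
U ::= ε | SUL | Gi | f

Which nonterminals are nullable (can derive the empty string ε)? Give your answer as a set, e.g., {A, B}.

Directly nullable (have an ε-rule): {U}.
G is nullable via G -> U (every symbol on the right is already known nullable).
L is nullable via L -> G (every symbol on the right is already known nullable).
Not nullable: S — each has a terminal in every rule's right-hand side or depends on a non-nullable symbol.

{G, L, U}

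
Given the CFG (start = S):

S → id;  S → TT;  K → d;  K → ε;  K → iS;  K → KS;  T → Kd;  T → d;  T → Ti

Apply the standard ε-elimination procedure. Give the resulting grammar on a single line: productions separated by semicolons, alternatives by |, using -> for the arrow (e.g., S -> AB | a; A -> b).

Nullable set: {K}.
Drop K -> ε.
K -> KS: K nullable, giving KS | S.
T -> Kd: K nullable, giving Kd | d.
Unchanged (no nullable symbols): S -> TT; S -> id; K -> d; K -> iS; T -> Ti; T -> d.

S -> TT | id; K -> S | d | KS | iS; T -> d | Kd | Ti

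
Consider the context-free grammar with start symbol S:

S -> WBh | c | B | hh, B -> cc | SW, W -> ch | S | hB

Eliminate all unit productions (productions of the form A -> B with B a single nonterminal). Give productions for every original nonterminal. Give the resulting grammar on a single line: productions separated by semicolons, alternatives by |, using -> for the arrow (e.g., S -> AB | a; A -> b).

Unit productions: S->B, W->S.
Unit pairs (A ⇒* B via units): (S,B), (W,B), (W,S).
S: inherits non-unit rules of {B, S} → SW | WBh | c | cc | hh.
B: inherits non-unit rules of {B} → SW | cc.
W: inherits non-unit rules of {B, S, W} → SW | WBh | c | cc | ch | hB | hh.

S -> c | SW | cc | hh | WBh; B -> SW | cc; W -> c | SW | cc | ch | hB | hh | WBh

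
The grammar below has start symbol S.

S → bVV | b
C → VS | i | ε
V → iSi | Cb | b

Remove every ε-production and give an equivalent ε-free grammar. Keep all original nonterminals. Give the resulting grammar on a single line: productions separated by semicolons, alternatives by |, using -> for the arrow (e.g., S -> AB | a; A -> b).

S -> b | bVV; C -> i | VS; V -> b | Cb | iSi

Nullable set: {C}.
Drop C -> ε.
V -> Cb: C nullable, giving Cb | b.
Unchanged (no nullable symbols): S -> b; S -> bVV; C -> VS; C -> i; V -> b; V -> iSi.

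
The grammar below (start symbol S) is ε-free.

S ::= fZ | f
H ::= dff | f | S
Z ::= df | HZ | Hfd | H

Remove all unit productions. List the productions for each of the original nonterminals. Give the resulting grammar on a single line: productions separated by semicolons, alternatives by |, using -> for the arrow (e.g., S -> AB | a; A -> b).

S -> f | fZ; H -> f | fZ | dff; Z -> f | HZ | df | fZ | Hfd | dff

Unit productions: H->S, Z->H.
Unit pairs (A ⇒* B via units): (H,S), (Z,H), (Z,S).
S: inherits non-unit rules of {S} → f | fZ.
H: inherits non-unit rules of {H, S} → dff | f | fZ.
Z: inherits non-unit rules of {H, S, Z} → HZ | Hfd | df | dff | f | fZ.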